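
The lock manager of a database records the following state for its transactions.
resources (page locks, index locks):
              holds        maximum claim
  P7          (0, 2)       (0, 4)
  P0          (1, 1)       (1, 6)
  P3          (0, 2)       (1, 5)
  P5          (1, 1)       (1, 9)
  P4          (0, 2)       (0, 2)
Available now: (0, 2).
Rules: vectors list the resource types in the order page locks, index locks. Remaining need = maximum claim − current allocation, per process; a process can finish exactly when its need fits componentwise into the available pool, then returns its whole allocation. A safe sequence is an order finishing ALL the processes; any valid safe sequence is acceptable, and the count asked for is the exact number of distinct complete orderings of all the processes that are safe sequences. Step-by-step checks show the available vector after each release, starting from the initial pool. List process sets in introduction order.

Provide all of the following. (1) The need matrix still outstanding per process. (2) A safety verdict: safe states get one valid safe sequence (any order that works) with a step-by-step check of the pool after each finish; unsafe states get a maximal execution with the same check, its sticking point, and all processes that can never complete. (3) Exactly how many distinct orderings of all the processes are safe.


(1) Need matrix, components ordered page locks, index locks:
  P7: (0, 2)
  P0: (0, 5)
  P3: (1, 3)
  P5: (0, 8)
  P4: (0, 0)
(2) The state is SAFE; one workable sequence: P7, P4, P0, P3, P5.
Key observation: P7 marks the first exact bind of the order: its need (0, 2) fits the free (0, 2) with zero slack on a requested resource.
Check, step by step:
  pool = (0, 2)
  run P7 (needs (0, 2), free (0, 2)); after release of (0, 2) the pool is (0, 4)
  run P4 (needs (0, 0), free (0, 4)); after release of (0, 2) the pool is (0, 6)
  run P0 (needs (0, 5), free (0, 6)); after release of (1, 1) the pool is (1, 7)
  run P3 (needs (1, 3), free (1, 7)); after release of (0, 2) the pool is (1, 9)
  run P5 (needs (0, 8), free (1, 9)); after release of (1, 1) the pool is (2, 10)
(3) The exact count: 2 of the possible complete orderings are safe sequences.


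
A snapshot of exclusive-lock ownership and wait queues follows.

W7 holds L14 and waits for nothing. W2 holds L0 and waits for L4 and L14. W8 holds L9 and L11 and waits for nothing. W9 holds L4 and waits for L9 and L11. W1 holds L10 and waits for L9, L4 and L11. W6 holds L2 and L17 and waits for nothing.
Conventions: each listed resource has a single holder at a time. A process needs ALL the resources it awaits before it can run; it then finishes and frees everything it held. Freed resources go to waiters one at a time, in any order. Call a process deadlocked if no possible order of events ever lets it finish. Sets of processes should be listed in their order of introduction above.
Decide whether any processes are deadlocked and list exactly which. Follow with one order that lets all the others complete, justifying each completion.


Nothing here is deadlocked.
Key observation: although several processes wait, no cycle exists — each chain bottoms out at a free runner.
The rest can finish in the order W8, W9, W1, W7, W6, W2.
Walking it through:
  W8 waits on nothing -> runs at once and releases L9 and L11
  W9 waits on L9 and L11 — all released -> runs and releases L4
  W1 waits on L9, L4 and L11 — all released -> runs and releases L10
  W7 waits on nothing -> runs at once and releases L14
  W6 waits on nothing -> runs at once and releases L2 and L17
  W2 waits on L4 and L14 — all released -> runs and releases L0


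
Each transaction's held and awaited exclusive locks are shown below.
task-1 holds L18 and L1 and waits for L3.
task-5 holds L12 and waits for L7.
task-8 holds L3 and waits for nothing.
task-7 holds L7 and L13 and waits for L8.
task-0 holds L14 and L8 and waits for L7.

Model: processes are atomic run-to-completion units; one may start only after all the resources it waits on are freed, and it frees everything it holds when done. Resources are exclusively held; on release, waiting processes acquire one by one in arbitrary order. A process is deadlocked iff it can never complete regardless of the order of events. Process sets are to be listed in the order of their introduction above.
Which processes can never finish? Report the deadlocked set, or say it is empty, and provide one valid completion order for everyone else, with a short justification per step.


The deadlocked set is task-5, task-7 and task-0.
Key observation: the loop task-7 -> task-0 -> task-7 blocks itself forever; task-5 waits into the deadlock from upstream.
A valid finishing order for the others: task-8, task-1.
Check, step by step:
  run task-8 (it waits on nothing); releases L3
  task-1 waits on L3 — all released -> runs and releases L18 and L1


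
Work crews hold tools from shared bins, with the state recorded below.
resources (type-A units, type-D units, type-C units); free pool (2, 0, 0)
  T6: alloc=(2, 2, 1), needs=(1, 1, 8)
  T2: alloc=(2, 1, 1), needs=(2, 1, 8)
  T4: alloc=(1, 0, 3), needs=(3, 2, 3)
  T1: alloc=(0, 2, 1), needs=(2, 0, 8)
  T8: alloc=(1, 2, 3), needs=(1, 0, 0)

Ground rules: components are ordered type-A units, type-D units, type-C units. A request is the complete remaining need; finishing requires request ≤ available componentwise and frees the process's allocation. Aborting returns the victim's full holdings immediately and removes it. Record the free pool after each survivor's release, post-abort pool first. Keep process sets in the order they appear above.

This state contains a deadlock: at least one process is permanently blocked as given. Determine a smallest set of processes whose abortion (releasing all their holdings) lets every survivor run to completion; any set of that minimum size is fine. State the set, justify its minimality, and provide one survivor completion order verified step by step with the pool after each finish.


The answer: abort T2 and T1.
Key observation: the returned (2, 3, 2) from T2 and T1 is what brings T6 — unrunnable before, under any order — into play at step 3.
Minimality, checking each single-abort alternative: T6 alone leaves T2 blocked (short on type-C units); T2 alone leaves T6 blocked (short on type-C units); T4 alone leaves T6 blocked (short on type-C units); T1 alone leaves T6 blocked (short on type-C units); T8 alone leaves T6 blocked (short on type-C units).
The survivors complete as T8, T4, T6. Walking it through (starting from the post-abort pool):
  pool = (4, 3, 2)
  T8 needs (1, 0, 0) <= (4, 3, 2) -> finishes; pool += (1, 2, 3) = (5, 5, 5)
  T4 needs (3, 2, 3) <= (5, 5, 5) -> finishes; pool += (1, 0, 3) = (6, 5, 8)
  T6 needs (1, 1, 8) <= (6, 5, 8) -> finishes; pool += (2, 2, 1) = (8, 7, 9)


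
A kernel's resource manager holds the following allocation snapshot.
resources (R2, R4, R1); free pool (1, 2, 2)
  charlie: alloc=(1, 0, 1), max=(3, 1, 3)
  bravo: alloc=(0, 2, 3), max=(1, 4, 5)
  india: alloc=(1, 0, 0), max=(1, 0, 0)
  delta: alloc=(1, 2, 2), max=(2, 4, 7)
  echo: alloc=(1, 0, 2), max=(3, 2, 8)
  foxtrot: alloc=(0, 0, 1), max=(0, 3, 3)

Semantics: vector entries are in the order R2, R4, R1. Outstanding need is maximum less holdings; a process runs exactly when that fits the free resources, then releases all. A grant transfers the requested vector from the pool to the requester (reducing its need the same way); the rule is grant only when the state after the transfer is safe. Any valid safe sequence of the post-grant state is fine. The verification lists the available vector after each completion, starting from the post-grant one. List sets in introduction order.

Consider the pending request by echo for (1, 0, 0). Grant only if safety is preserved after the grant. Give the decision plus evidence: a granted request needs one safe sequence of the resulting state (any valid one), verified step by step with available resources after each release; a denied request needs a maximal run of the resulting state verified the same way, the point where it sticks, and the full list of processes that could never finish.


GRANT — the state after the grant stays safe, e.g. via india, bravo, foxtrot, echo, charlie, delta.
Key observation: the grant leaves (0, 2, 2) free — enough for india, whose release restarts the cascade.
Verifying the post-grant state step by step:
  pool = (0, 2, 2)
  run india (needs (0, 0, 0), free (0, 2, 2)); after release of (1, 0, 0) the pool is (1, 2, 2)
  run bravo (needs (1, 2, 2), free (1, 2, 2)); after release of (0, 2, 3) the pool is (1, 4, 5)
  run foxtrot (needs (0, 3, 2), free (1, 4, 5)); after release of (0, 0, 1) the pool is (1, 4, 6)
  run echo (needs (1, 2, 6), free (1, 4, 6)); after release of (2, 0, 2) the pool is (3, 4, 8)
  run charlie (needs (2, 1, 2), free (3, 4, 8)); after release of (1, 0, 1) the pool is (4, 4, 9)
  run delta (needs (1, 2, 5), free (4, 4, 9)); after release of (1, 2, 2) the pool is (5, 6, 11)


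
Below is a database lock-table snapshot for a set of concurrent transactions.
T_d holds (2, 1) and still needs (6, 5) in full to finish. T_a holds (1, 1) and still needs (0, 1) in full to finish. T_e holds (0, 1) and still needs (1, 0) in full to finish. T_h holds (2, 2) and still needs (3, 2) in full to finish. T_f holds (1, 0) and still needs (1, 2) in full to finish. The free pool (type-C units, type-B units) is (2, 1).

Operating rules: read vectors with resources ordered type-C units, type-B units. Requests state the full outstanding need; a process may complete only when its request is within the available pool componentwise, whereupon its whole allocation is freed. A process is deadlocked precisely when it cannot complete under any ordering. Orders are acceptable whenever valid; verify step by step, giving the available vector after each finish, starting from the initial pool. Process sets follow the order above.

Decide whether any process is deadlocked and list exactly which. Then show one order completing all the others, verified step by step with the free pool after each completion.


No process is deadlocked.
Key observation: T_a fits the free pool immediately, and its release cascades until everyone finishes.
One completion order for the rest: T_a, T_e, T_h, T_f, T_d. Walking it through:
  pool = (2, 1)
  run T_a (needs (0, 1), free (2, 1)); after release of (1, 1) the pool is (3, 2)
  run T_e (needs (1, 0), free (3, 2)); after release of (0, 1) the pool is (3, 3)
  run T_h (needs (3, 2), free (3, 3)); after release of (2, 2) the pool is (5, 5)
  run T_f (needs (1, 2), free (5, 5)); after release of (1, 0) the pool is (6, 5)
  run T_d (needs (6, 5), free (6, 5)); after release of (2, 1) the pool is (8, 6)


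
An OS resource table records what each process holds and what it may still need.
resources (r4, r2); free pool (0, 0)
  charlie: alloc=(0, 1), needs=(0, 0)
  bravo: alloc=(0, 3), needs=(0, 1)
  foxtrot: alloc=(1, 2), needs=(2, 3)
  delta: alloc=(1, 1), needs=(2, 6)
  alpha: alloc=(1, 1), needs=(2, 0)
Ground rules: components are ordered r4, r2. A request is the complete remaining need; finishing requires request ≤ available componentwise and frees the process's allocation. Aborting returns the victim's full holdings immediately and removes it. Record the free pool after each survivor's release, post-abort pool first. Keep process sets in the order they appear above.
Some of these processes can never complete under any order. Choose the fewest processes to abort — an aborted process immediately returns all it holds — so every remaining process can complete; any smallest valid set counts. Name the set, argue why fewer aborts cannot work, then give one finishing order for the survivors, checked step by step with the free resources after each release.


The answer: abort foxtrot and delta.
Key observation: before aborting foxtrot and delta, alpha was permanently blocked — no order could ever run it; afterwards it completes at step 3.
No one abort is enough; case by case: charlie alone leaves foxtrot blocked (short on r4); bravo alone leaves foxtrot blocked (short on r4); foxtrot alone leaves delta blocked (short on r4); delta alone leaves foxtrot blocked (short on r4); alpha alone leaves foxtrot blocked (short on r4).
One survivor order: bravo, charlie, alpha. Verifying each step (post-abort pool first):
  pool = (2, 3)
  run bravo (needs (0, 1), free (2, 3)); after release of (0, 3) the pool is (2, 6)
  run charlie (needs (0, 0), free (2, 6)); after release of (0, 1) the pool is (2, 7)
  run alpha (needs (2, 0), free (2, 7)); after release of (1, 1) the pool is (3, 8)


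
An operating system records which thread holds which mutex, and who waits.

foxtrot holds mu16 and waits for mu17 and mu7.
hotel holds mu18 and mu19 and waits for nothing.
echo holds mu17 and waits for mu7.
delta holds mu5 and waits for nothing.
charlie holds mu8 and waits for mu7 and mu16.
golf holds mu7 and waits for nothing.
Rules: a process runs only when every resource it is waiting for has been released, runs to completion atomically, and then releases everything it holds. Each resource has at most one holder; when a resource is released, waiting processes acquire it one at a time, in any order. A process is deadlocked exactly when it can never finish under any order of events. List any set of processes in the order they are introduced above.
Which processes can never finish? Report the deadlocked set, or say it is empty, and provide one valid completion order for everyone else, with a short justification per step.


Nothing here is deadlocked.
Key observation: the waits form no ring: some process can always run, and its releases unblock the others one by one.
The rest can finish in the order golf, echo, foxtrot, hotel, delta, charlie.
Walking it through:
  golf: no waits; runs immediately, freeing mu7
  run echo (all its waits — mu7 — are resolved); releases mu17
  run foxtrot (all its waits — mu17 and mu7 — are resolved); releases mu16
  hotel: no waits; runs immediately, freeing mu18 and mu19
  delta: no waits; runs immediately, freeing mu5
  run charlie (all its waits — mu7 and mu16 — are resolved); releases mu8


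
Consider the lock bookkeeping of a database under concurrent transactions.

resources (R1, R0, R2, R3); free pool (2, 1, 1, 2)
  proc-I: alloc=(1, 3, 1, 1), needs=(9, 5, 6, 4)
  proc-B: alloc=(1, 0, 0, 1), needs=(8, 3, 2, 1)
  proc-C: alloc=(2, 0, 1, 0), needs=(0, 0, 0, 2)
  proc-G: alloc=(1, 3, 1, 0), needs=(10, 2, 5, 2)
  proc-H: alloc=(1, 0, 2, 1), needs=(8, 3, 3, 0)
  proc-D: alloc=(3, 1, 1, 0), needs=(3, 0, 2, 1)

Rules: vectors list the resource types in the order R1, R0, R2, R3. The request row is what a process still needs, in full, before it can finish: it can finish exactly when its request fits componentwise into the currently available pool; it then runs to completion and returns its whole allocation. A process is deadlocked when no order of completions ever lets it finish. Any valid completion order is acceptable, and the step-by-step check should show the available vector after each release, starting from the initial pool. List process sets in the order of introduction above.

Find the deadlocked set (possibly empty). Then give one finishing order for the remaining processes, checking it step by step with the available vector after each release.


Deadlocked: proc-I, proc-B, proc-G and proc-H.
Key observation: after proc-C, proc-D complete, (7, 2, 3, 2) is the best the pool ever gets, yet each leftover process wants more R1.
A valid finishing order for the others: proc-C, proc-D. Verifying each step:
  pool = (2, 1, 1, 2)
  proc-C needs (0, 0, 0, 2) <= (2, 1, 1, 2) -> finishes; pool += (2, 0, 1, 0) = (4, 1, 2, 2)
  proc-D needs (3, 0, 2, 1) <= (4, 1, 2, 2) -> finishes; pool += (3, 1, 1, 0) = (7, 2, 3, 2)
The blocked processes can never fit:
  blocked: proc-I wants (9, 5, 6, 4), pool (7, 2, 3, 2) — not enough R1, R0, R2 and R3
  blocked: proc-B wants (8, 3, 2, 1), pool (7, 2, 3, 2) — not enough R1 and R0
  blocked: proc-G wants (10, 2, 5, 2), pool (7, 2, 3, 2) — not enough R1 and R2
  blocked: proc-H wants (8, 3, 3, 0), pool (7, 2, 3, 2) — not enough R1 and R0


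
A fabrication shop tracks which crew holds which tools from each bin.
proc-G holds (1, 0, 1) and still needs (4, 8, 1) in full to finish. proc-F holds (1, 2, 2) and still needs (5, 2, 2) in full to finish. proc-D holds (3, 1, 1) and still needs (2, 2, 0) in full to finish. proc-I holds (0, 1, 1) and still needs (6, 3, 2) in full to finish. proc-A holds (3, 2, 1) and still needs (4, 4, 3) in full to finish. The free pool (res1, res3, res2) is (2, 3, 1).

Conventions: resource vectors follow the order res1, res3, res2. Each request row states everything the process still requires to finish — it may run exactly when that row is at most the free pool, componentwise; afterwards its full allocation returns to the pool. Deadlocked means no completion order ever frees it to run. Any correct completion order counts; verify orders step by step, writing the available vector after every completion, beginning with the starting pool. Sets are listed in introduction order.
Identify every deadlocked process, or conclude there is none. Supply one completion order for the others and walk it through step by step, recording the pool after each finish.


The deadlocked set is empty.
Key observation: no deadlock: proc-D fits now, and the freed resources carry the rest through.
One completion order for the rest: proc-D, proc-F, proc-A, proc-I, proc-G. Step-by-step check:
  pool = (2, 3, 1)
  proc-D: need (2, 2, 0) fits (2, 3, 1); releases (3, 1, 1), pool now (5, 4, 2)
  proc-F: need (5, 2, 2) fits (5, 4, 2); releases (1, 2, 2), pool now (6, 6, 4)
  proc-A: need (4, 4, 3) fits (6, 6, 4); releases (3, 2, 1), pool now (9, 8, 5)
  proc-I: need (6, 3, 2) fits (9, 8, 5); releases (0, 1, 1), pool now (9, 9, 6)
  proc-G: need (4, 8, 1) fits (9, 9, 6); releases (1, 0, 1), pool now (10, 9, 7)


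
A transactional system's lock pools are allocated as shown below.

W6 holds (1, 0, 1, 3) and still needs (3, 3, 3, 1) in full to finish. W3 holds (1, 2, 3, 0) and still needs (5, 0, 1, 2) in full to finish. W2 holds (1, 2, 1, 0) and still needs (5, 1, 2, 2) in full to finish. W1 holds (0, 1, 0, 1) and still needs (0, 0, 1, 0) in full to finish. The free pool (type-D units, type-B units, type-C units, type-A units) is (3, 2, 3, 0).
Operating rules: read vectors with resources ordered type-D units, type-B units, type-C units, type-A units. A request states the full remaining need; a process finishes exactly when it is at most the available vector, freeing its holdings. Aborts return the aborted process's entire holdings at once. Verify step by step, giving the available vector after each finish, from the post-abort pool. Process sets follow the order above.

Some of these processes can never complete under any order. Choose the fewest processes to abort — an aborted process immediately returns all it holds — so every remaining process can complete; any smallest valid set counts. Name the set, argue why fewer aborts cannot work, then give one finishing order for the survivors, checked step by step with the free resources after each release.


Abort W3.
Key observation: W2 was stuck for good until W3 gave back (1, 2, 3, 0); in the order shown it finishes at step 3.
Why nothing smaller works: aborting no one leaves the state deadlocked as given.
Survivors finish in the order: W1, W6, W2. Verifying each step (pool after the aborts first):
  pool = (4, 4, 6, 0)
  W1 needs (0, 0, 1, 0) <= (4, 4, 6, 0) -> finishes; pool += (0, 1, 0, 1) = (4, 5, 6, 1)
  W6 needs (3, 3, 3, 1) <= (4, 5, 6, 1) -> finishes; pool += (1, 0, 1, 3) = (5, 5, 7, 4)
  W2 needs (5, 1, 2, 2) <= (5, 5, 7, 4) -> finishes; pool += (1, 2, 1, 0) = (6, 7, 8, 4)


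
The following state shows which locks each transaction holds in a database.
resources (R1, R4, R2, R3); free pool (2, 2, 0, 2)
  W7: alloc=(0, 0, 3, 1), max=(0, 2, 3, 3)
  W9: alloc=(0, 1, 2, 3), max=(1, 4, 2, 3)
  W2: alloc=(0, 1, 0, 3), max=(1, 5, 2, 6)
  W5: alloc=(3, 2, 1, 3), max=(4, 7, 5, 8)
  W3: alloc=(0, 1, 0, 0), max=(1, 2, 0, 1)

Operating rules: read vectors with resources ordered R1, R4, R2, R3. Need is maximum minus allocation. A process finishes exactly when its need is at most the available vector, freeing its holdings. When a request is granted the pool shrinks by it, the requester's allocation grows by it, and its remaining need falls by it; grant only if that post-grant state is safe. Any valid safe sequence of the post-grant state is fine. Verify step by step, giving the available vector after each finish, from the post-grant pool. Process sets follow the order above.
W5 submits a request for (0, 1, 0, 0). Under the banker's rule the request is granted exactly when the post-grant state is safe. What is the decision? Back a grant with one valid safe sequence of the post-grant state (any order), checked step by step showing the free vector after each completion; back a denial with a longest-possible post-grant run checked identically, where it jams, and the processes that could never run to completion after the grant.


DENY. Granting would leave the state unsafe.
Key observation: after W3, W7 complete, (2, 2, 3, 3) is the best the pool ever gets, yet each leftover process wants more R4.
On the post-grant state, W3, W7 is a maximal run — nothing extends it. Walking it through:
  pool = (2, 1, 0, 2)
  run W3 (needs (1, 1, 0, 1), free (2, 1, 0, 2)); after release of (0, 1, 0, 0) the pool is (2, 2, 0, 2)
  run W7 (needs (0, 2, 0, 2), free (2, 2, 0, 2)); after release of (0, 0, 3, 1) the pool is (2, 2, 3, 3)
  W9 cannot run: need (1, 3, 0, 0) vs free (2, 2, 3, 3) (insufficient R4)
  W2 cannot run: need (1, 4, 2, 3) vs free (2, 2, 3, 3) (insufficient R4)
  W5 cannot run: need (1, 4, 4, 5) vs free (2, 2, 3, 3) (insufficient R4, R2 and R3)
Processes that could never finish after the grant: W9, W2 and W5.


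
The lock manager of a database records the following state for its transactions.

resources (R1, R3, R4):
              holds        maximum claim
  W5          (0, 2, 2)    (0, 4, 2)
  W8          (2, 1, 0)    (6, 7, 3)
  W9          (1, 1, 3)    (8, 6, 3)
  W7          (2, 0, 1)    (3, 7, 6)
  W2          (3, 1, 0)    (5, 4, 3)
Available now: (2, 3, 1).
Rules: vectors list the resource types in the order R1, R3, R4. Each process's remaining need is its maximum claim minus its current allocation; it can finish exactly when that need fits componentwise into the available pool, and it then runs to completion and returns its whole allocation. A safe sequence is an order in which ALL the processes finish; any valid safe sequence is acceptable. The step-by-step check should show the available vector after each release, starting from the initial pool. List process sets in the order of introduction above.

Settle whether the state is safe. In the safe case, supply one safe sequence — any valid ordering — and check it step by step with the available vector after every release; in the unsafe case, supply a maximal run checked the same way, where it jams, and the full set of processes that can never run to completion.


SAFE — a valid safe sequence is W5, W2, W8, W9, W7.
Key observation: the first exact fit in this order is W2 — it needs (2, 3, 3) with (2, 5, 3) free, meeting a requested resource to the last unit.
Walking it through:
  pool = (2, 3, 1)
  W5 needs (0, 2, 0) <= (2, 3, 1) -> finishes; pool += (0, 2, 2) = (2, 5, 3)
  W2 needs (2, 3, 3) <= (2, 5, 3) -> finishes; pool += (3, 1, 0) = (5, 6, 3)
  W8 needs (4, 6, 3) <= (5, 6, 3) -> finishes; pool += (2, 1, 0) = (7, 7, 3)
  W9 needs (7, 5, 0) <= (7, 7, 3) -> finishes; pool += (1, 1, 3) = (8, 8, 6)
  W7 needs (1, 7, 5) <= (8, 8, 6) -> finishes; pool += (2, 0, 1) = (10, 8, 7)


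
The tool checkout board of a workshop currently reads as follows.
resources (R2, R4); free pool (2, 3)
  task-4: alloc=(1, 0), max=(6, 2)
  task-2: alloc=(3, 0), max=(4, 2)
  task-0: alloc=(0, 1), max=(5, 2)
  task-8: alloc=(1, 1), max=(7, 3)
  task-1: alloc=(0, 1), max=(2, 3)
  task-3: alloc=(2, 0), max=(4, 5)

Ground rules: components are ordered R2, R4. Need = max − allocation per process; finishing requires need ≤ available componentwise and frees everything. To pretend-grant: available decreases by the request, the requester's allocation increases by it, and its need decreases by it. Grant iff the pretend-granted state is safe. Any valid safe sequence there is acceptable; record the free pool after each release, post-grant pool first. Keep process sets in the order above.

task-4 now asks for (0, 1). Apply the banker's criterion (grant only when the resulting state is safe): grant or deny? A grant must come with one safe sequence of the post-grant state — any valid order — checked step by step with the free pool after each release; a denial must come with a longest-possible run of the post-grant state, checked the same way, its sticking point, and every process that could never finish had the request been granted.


GRANT: granting preserves safety; a valid post-grant sequence is task-2, task-4, task-1, task-0, task-8, task-3.
Key observation: post-grant, (2, 2) remains, and an order beginning with task-2 completes everyone.
Verifying the post-grant state step by step:
  pool = (2, 2)
  task-2: need (1, 2) fits (2, 2); releases (3, 0), pool now (5, 2)
  task-4: need (5, 1) fits (5, 2); releases (1, 1), pool now (6, 3)
  task-1: need (2, 2) fits (6, 3); releases (0, 1), pool now (6, 4)
  task-0: need (5, 1) fits (6, 4); releases (0, 1), pool now (6, 5)
  task-8: need (6, 2) fits (6, 5); releases (1, 1), pool now (7, 6)
  task-3: need (2, 5) fits (7, 6); releases (2, 0), pool now (9, 6)


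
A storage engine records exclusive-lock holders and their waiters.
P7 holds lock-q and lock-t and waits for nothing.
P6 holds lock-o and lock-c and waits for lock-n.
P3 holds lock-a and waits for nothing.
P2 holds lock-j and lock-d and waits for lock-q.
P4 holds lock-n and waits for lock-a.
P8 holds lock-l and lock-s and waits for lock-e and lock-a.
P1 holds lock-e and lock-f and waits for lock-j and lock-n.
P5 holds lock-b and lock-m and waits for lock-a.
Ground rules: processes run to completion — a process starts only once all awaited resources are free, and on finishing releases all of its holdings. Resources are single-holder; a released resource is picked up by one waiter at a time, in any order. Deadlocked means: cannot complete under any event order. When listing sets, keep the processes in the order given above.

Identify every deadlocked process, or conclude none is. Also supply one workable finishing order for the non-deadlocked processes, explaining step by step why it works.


Nothing here is deadlocked.
Key observation: the wait relation is loop-free; peeling off processes with no waits unwinds the whole state.
A valid finishing order for the others: P3, P7, P4, P6, P2, P1, P8, P5.
Check, step by step:
  run P3 (it waits on nothing); releases lock-a
  run P7 (it waits on nothing); releases lock-q and lock-t
  run P4 (all its waits — lock-a — are resolved); releases lock-n
  run P6 (all its waits — lock-n — are resolved); releases lock-o and lock-c
  run P2 (all its waits — lock-q — are resolved); releases lock-j and lock-d
  run P1 (all its waits — lock-j and lock-n — are resolved); releases lock-e and lock-f
  run P8 (all its waits — lock-e and lock-a — are resolved); releases lock-l and lock-s
  run P5 (all its waits — lock-a — are resolved); releases lock-b and lock-m


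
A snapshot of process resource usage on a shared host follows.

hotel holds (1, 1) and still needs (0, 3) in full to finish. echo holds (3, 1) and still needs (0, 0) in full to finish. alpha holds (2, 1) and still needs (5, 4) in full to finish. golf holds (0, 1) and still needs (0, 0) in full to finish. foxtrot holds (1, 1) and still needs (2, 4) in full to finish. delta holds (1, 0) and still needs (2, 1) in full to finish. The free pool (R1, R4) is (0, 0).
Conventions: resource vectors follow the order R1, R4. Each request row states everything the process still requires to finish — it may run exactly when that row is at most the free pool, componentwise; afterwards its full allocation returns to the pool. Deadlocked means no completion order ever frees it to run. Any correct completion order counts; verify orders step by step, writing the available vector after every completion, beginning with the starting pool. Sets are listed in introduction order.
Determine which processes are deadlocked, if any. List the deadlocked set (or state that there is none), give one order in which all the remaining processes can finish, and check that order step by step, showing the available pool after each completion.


Deadlocked: hotel, alpha and foxtrot.
Key observation: even finishing golf, echo, delta leaves just (4, 2) free — too little R4 for any of the remaining processes.
A valid finishing order for the others: golf, echo, delta. Check, step by step:
  pool = (0, 0)
  run golf (needs (0, 0), free (0, 0)); after release of (0, 1) the pool is (0, 1)
  run echo (needs (0, 0), free (0, 1)); after release of (3, 1) the pool is (3, 2)
  run delta (needs (2, 1), free (3, 2)); after release of (1, 0) the pool is (4, 2)
None of the blocked processes ever fits:
  blocked: hotel wants (0, 3), pool (4, 2) — not enough R4
  blocked: alpha wants (5, 4), pool (4, 2) — not enough R1 and R4
  blocked: foxtrot wants (2, 4), pool (4, 2) — not enough R4


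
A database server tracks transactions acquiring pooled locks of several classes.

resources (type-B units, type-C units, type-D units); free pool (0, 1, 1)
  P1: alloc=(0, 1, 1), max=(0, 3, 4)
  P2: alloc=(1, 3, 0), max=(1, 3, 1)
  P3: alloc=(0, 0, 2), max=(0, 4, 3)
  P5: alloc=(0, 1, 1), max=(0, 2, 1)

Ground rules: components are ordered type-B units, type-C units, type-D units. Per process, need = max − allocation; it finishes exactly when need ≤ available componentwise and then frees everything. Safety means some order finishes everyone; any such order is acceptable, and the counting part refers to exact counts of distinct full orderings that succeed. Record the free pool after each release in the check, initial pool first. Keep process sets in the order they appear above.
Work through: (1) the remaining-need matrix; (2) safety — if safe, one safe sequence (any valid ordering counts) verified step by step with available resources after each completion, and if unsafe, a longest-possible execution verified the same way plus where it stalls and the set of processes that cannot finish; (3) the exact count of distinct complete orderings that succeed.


(1) Outstanding need per process (order type-B units, type-C units, type-D units):
  P1: (0, 2, 3)
  P2: (0, 0, 1)
  P3: (0, 4, 1)
  P5: (0, 1, 0)
(2) SAFE — a valid safe sequence is P2, P3, P1, P5.
Key observation: P2 is the earliest step where a requested resource binds exactly: need (0, 0, 1), pool (0, 1, 1) at its turn.
Walking it through:
  pool = (0, 1, 1)
  P2 needs (0, 0, 1) <= (0, 1, 1) -> finishes; pool += (1, 3, 0) = (1, 4, 1)
  P3 needs (0, 4, 1) <= (1, 4, 1) -> finishes; pool += (0, 0, 2) = (1, 4, 3)
  P1 needs (0, 2, 3) <= (1, 4, 3) -> finishes; pool += (0, 1, 1) = (1, 5, 4)
  P5 needs (0, 1, 0) <= (1, 5, 4) -> finishes; pool += (0, 1, 1) = (1, 6, 5)
(3) Precisely 4 of the possible complete orderings are safe sequences.


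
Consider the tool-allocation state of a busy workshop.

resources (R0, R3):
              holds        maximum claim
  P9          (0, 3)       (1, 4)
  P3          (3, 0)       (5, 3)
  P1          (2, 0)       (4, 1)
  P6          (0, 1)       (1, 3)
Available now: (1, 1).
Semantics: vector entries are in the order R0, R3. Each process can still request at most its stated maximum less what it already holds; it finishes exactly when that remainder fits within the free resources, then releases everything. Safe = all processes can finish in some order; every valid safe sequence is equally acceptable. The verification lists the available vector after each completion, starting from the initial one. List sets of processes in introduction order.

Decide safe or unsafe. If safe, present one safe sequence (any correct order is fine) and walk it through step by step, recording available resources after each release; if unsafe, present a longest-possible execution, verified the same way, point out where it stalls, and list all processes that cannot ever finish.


UNSAFE — no complete ordering exists.
Key observation: P9, P6 can finish, but then (1, 5) is all there is, and the blocked group's R0 demands exceed it.
A maximal execution: P9, P6 — then nothing else fits. Verifying each step:
  pool = (1, 1)
  P9 needs (1, 1) <= (1, 1) -> finishes; pool += (0, 3) = (1, 4)
  P6 needs (1, 2) <= (1, 4) -> finishes; pool += (0, 1) = (1, 5)
  P3 still needs (2, 3) but only (1, 5) is free — short on R0
  P1 still needs (2, 1) but only (1, 5) is free — short on R0
Permanently blocked: P3 and P1.


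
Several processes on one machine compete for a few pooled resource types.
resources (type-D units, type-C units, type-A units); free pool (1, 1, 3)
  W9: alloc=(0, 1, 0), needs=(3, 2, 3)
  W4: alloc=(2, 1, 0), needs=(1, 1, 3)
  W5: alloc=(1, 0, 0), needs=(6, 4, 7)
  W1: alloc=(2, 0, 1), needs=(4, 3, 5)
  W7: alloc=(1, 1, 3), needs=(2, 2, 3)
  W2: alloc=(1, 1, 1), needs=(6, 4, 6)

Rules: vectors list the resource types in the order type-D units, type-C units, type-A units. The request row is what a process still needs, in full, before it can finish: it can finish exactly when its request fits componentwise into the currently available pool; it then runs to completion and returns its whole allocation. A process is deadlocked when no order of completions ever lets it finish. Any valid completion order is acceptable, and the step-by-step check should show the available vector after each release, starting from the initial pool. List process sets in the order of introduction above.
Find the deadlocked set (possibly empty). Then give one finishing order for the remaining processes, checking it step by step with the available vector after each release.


Nothing here is deadlocked.
Key observation: the pool covers W4 at once, and every later process fits after earlier releases.
One completion order for the rest: W4, W7, W1, W9, W2, W5. Walking it through:
  pool = (1, 1, 3)
  run W4 (needs (1, 1, 3), free (1, 1, 3)); after release of (2, 1, 0) the pool is (3, 2, 3)
  run W7 (needs (2, 2, 3), free (3, 2, 3)); after release of (1, 1, 3) the pool is (4, 3, 6)
  run W1 (needs (4, 3, 5), free (4, 3, 6)); after release of (2, 0, 1) the pool is (6, 3, 7)
  run W9 (needs (3, 2, 3), free (6, 3, 7)); after release of (0, 1, 0) the pool is (6, 4, 7)
  run W2 (needs (6, 4, 6), free (6, 4, 7)); after release of (1, 1, 1) the pool is (7, 5, 8)
  run W5 (needs (6, 4, 7), free (7, 5, 8)); after release of (1, 0, 0) the pool is (8, 5, 8)


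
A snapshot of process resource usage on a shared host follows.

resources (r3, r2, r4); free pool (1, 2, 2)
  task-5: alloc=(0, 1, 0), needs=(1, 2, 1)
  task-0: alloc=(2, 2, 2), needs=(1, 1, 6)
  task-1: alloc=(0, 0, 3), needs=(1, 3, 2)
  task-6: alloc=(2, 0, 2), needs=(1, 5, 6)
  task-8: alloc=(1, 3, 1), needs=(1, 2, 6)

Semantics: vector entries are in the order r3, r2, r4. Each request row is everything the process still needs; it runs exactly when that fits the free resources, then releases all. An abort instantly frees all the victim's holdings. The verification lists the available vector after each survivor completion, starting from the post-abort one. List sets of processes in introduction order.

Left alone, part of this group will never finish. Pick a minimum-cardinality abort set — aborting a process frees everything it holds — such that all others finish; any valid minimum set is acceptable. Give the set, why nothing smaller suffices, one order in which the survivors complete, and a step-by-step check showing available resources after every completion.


The answer: abort task-8.
Key observation: before aborting task-8, task-0 was permanently blocked — no order could ever run it; afterwards it completes at step 3.
Why nothing smaller works: aborting no one leaves the state deadlocked as given.
The survivors complete as task-5, task-1, task-0, task-6. Walking it through (starting from the post-abort pool):
  pool = (2, 5, 3)
  task-5: need (1, 2, 1) fits (2, 5, 3); releases (0, 1, 0), pool now (2, 6, 3)
  task-1: need (1, 3, 2) fits (2, 6, 3); releases (0, 0, 3), pool now (2, 6, 6)
  task-0: need (1, 1, 6) fits (2, 6, 6); releases (2, 2, 2), pool now (4, 8, 8)
  task-6: need (1, 5, 6) fits (4, 8, 8); releases (2, 0, 2), pool now (6, 8, 10)


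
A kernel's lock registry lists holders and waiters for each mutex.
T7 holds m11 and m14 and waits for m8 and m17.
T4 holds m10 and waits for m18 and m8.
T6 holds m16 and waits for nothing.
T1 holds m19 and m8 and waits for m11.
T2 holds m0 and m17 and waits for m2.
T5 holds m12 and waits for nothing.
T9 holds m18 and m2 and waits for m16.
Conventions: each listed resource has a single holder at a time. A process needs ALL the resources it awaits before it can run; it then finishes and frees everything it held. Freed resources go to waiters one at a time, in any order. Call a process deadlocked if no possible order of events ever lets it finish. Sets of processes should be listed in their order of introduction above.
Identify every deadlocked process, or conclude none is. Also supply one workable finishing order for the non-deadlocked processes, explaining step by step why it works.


The deadlocked set is T7, T4 and T1.
Key observation: along T7 -> T1 -> T7, each member waits on what the next one holds — a deadlock; T4 waits into the deadlock from upstream.
One completion order for the rest: T5, T6, T9, T2.
Step-by-step check:
  T5: no waits; runs immediately, freeing m12
  T6: no waits; runs immediately, freeing m16
  run T9 (all its waits — m16 — are resolved); releases m18 and m2
  run T2 (all its waits — m2 — are resolved); releases m0 and m17


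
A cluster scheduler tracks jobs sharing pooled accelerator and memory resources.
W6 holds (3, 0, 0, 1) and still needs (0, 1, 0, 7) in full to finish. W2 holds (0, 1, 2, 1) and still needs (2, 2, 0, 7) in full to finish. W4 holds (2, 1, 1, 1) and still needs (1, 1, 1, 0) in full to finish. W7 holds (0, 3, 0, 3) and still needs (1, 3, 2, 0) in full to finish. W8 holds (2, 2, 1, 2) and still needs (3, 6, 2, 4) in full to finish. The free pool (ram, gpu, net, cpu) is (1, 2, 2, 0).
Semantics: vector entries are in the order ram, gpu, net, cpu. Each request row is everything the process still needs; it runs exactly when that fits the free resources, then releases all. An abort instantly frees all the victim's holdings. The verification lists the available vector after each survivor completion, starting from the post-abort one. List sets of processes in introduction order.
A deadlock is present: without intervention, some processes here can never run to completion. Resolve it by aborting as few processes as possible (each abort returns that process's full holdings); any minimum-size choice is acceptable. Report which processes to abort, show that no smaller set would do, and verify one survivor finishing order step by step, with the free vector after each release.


Minimum abort set: W6.
Key observation: aborting W6 returns (3, 0, 0, 1), and W2 — hopeless before — runs at step 4 with the returned capacity in the pool.
No smaller set exists: with zero aborts the deadlock remains.
Survivors finish in the order: W4, W7, W8, W2. Check, step by step (pool after the aborts first):
  pool = (4, 2, 2, 1)
  W4: need (1, 1, 1, 0) fits (4, 2, 2, 1); releases (2, 1, 1, 1), pool now (6, 3, 3, 2)
  W7: need (1, 3, 2, 0) fits (6, 3, 3, 2); releases (0, 3, 0, 3), pool now (6, 6, 3, 5)
  W8: need (3, 6, 2, 4) fits (6, 6, 3, 5); releases (2, 2, 1, 2), pool now (8, 8, 4, 7)
  W2: need (2, 2, 0, 7) fits (8, 8, 4, 7); releases (0, 1, 2, 1), pool now (8, 9, 6, 8)


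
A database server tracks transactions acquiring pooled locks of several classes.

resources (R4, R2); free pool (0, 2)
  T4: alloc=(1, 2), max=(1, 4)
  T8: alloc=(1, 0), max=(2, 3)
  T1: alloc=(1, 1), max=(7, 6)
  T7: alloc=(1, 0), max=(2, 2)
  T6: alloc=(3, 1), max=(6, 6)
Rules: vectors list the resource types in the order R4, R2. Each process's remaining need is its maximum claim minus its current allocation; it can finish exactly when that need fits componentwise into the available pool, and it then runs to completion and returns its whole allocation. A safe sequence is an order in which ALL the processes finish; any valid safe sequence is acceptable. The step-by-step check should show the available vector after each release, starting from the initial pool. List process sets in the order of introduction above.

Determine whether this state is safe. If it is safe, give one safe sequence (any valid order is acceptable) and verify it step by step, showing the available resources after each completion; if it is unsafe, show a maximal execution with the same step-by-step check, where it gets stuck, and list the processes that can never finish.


UNSAFE.
Key observation: after T4, T8, T7 complete, (3, 4) is the best the pool ever gets, yet each leftover process wants more R2.
Going as far as possible: T4, T8, T7; after that, nothing fits. Walking it through:
  pool = (0, 2)
  T4 needs (0, 2) <= (0, 2) -> finishes; pool += (1, 2) = (1, 4)
  T8 needs (1, 3) <= (1, 4) -> finishes; pool += (1, 0) = (2, 4)
  T7 needs (1, 2) <= (2, 4) -> finishes; pool += (1, 0) = (3, 4)
  T1 cannot run: need (6, 5) vs free (3, 4) (insufficient R4 and R2)
  T6 cannot run: need (3, 5) vs free (3, 4) (insufficient R2)
Never able to finish: T1 and T6.
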